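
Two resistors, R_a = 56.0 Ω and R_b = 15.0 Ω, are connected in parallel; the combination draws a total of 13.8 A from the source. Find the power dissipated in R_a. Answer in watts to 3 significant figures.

476 W

Parallel branches share V, not I — compute V via R_eq, then use V²/R for the target branch.
1/R_eq = 1/56.0 + 1/15.0 ⇒ R_eq = 11.83 Ω
V = I_total × R_eq = 13.80 × 11.83 = 163.3 V
P_R_a = V² / R_a = (163.3)² / 56.0 = 476.0 W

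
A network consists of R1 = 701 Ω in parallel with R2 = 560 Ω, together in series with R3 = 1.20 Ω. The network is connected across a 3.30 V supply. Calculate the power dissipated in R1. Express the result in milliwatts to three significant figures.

First find R_p for the parallel pair, then treat R_p + R3 as a series loop.
R_p = (701×560)/(701+560) = 311.3 Ω
R_total = R_p + 1.20 = 311.3 + 1.20 = 312.5 Ω
I = V / R_total = 3.30 / 312.5 = 0.01056 A
Voltage across the parallel pair: V_p = I × R_p = 0.01056 × 311.3 = 3.287 V
R1 has V_p across it, so P = V_p²/R1.
P_R1 = (3.287)² / 701 = 0.01542 W

15.4 mW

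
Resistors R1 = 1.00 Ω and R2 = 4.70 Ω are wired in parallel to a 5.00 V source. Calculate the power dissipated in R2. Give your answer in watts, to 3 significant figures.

Each parallel branch sees the full supply voltage, so P = V²/R applies directly to the target branch.
P_R2 = V² / R2 = (5.00)² / 4.70 Ω = 5.319 W

5.32 W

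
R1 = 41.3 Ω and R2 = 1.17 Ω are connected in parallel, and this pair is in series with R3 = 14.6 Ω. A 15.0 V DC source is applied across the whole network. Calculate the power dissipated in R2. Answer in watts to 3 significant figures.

First find R_p for the parallel pair, then treat R_p + R3 as a series loop.
R_p = (41.3×1.17)/(41.3+1.17) = 1.138 Ω
R_total = R_p + 14.6 = 1.138 + 14.6 = 15.74 Ω
I = V / R_total = 15.0 / 15.74 = 0.9531 A
Voltage across the parallel pair: V_p = I × R_p = 0.9531 × 1.138 = 1.084 V
Use P = V²/R for R2 with V = V_p.
P_R2 = (1.084)² / 1.17 = 1.005 W

1.01 W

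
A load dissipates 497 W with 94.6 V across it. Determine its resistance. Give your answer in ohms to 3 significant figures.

From P = V I = I²R = V²/R, with the two given quantities we get R = V² / P.
R = (94.6)² / 497 = 18.01 Ω

18.0 Ω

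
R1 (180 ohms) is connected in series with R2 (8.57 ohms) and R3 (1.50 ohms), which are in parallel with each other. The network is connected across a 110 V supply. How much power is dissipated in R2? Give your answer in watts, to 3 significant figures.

0.0700 W

First combine the parallel branches into one equivalent R_p, then R1 + R_p is a series pair.
R_p = (8.57×1.50)/(8.57+1.50) = 1.277 Ω
R_total = 180 + 1.277 = 181.3 Ω
I = V / R_total = 110 / 181.3 = 0.6068 A
Voltage across the parallel pair: V_p = I × R_p = 0.6068 × 1.277 = 0.7746 V
R2 sees V_p directly, so P = V_p² / R2.
P_R2 = (0.7746)² / 8.57 = 0.07002 W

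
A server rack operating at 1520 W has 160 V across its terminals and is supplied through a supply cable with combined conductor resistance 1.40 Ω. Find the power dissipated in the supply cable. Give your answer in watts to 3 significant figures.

126 W

Line loss is just I²R for the cable — we know both I and R_line directly.
I = P / V = 1520 / 160 = 9.500 A through the supply cable.
P_line = I² R_line = (9.500)² × 1.40 = 126.3 W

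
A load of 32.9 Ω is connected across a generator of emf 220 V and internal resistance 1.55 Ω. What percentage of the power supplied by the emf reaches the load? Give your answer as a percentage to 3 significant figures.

η = P_load/(P_load+P_int) = I²R/(I²R+I²r) = R/(R+r) — the I² cancels for series elements.
η = R / (R + r) = 32.9 / (32.9 + 1.55) = 0.9550

95.5 %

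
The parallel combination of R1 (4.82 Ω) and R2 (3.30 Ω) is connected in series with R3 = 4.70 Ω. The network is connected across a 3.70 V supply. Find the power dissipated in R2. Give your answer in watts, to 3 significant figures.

0.359 W

Collapse the R1‖R2 pair into one equivalent R_p; then R_p and R3 form a series string.
R_p = (4.82×3.30)/(4.82+3.30) = 1.959 Ω
R_total = R_p + 4.70 = 1.959 + 4.70 = 6.659 Ω
I = V / R_total = 3.70 / 6.659 = 0.5557 A
Voltage across the parallel pair: V_p = I × R_p = 0.5557 × 1.959 = 1.088 V
Use P = V²/R for R2 with V = V_p.
P_R2 = (1.088)² / 3.30 = 0.3590 W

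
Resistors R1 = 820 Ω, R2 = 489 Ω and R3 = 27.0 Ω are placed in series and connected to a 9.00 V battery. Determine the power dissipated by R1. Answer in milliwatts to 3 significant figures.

37.2 mW

Series elements share the same current, so find I first, then use P = I²R.
R_total = 820 + 489 + 27.0 = 1336 Ω
I = V / R_total = 9.00 / 1336 = 0.006737 A
P_R1 = I² × R1 = (0.006737)² × 820 = 0.03721 W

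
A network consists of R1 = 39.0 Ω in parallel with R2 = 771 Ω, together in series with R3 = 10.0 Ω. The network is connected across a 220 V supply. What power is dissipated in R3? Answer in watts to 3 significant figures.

218 W

Collapse the R1‖R2 pair into one equivalent R_p; then R_p and R3 form a series string.
R_p = (39.0×771)/(39.0+771) = 37.12 Ω
R_total = R_p + 10.0 = 37.12 + 10.0 = 47.12 Ω
I = V / R_total = 220 / 47.12 = 4.669 A
R3 carries the full series current, so P = I²R.
P_R3 = (4.669)² × 10.0 = 218.0 W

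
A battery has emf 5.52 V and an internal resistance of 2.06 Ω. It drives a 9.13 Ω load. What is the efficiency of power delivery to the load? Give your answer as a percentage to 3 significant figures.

Both r and R carry the same current, so the power split is just the resistance split: η = R/(R+r).
η = R / (R + r) = 9.13 / (9.13 + 2.06) = 0.8159

81.6 %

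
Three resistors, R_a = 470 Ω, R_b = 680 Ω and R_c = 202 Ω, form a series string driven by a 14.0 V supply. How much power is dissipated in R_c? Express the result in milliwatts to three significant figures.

In a series string the same current flows through every resistor — find that current, then P = I²R for the one we want.
R_total = 470 + 680 + 202 = 1352 Ω
I = V / R_total = 14.0 / 1352 = 0.01036 A
P_R_c = I² × R_c = (0.01036)² × 202 = 0.02166 W

21.7 mW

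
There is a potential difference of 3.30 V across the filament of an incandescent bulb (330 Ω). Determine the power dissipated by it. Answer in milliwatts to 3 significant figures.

We know the drop across the element and its resistance — P = V²/R, one step.
P = (3.30 V)² / 330 Ω = 0.03300 W

33.0 mW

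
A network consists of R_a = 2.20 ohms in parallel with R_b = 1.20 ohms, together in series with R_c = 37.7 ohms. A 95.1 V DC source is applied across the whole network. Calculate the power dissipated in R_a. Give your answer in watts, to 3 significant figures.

1.67 W

Reduce the parallel combination to a single R_p; the circuit then becomes R_p in series with the remaining resistor.
R_p = (2.20×1.20)/(2.20+1.20) = 0.7765 Ω
R_total = R_p + 37.7 = 0.7765 + 37.7 = 38.48 Ω
I = V / R_total = 95.1 / 38.48 = 2.472 A
Voltage across the parallel pair: V_p = I × R_p = 2.472 × 0.7765 = 1.919 V
Use P = V²/R for R_a with V = V_p.
P_R_a = (1.919)² / 2.20 = 1.674 W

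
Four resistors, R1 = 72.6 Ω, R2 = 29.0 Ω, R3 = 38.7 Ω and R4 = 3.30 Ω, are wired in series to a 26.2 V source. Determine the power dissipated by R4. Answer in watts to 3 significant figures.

The current is common to all series resistors; compute it, then apply P = I²R for the target.
R_total = 72.6 + 29.0 + 38.7 + 3.30 = 143.6 Ω
I = V / R_total = 26.2 / 143.6 = 0.1825 A
P_R4 = I² × R4 = (0.1825)² × 3.30 = 0.1099 W

0.110 W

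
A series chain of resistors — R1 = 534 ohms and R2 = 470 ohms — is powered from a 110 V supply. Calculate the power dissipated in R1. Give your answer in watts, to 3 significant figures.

Every series element carries the same I. Get I from the total resistance, then P = I² × R1.
R_total = 534 + 470 = 1004 Ω
I = V / R_total = 110 / 1004 = 0.1096 A
P_R1 = I² × R1 = (0.1096)² × 534 = 6.410 W

6.41 W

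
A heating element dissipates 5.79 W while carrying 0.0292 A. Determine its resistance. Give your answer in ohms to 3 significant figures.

From P = V I = I²R = V²/R, with the two given quantities we get R = P / I².
R = 5.79 / (0.02920)² = 6791 Ω

6790 Ω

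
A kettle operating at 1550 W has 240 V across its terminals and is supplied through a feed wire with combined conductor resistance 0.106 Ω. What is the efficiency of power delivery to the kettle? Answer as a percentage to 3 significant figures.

99.7 %

I = P / V = 1550 / 240 = 6.458 A through the feed wire.
P_line = I² R_line = (6.458)² × 0.106 = 4.421 W
P_source = P_load + P_line = 1550 + 4.421 = 1554 W
η = P_load / P_source = 1550 / 1554 = 0.9972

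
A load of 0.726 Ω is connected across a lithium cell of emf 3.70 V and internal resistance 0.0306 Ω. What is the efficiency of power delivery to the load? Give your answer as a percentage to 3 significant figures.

96.0 %

The source delivers εI, of which I²R reaches the load and I²r is lost; since I is common, η = R/(R+r).
η = R / (R + r) = 0.726 / (0.726 + 0.0306) = 0.9596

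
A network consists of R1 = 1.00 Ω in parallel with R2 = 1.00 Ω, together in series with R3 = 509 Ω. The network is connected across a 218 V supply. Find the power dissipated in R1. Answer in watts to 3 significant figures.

Collapse the R1‖R2 pair into one equivalent R_p; then R_p and R3 form a series string.
R_p = (1.00×1.00)/(1.00+1.00) = 0.5000 Ω
R_total = R_p + 509 = 0.5000 + 509 = 509.5 Ω
I = V / R_total = 218 / 509.5 = 0.4279 A
Voltage across the parallel pair: V_p = I × R_p = 0.4279 × 0.5000 = 0.2139 V
R1 has V_p across it, so P = V_p²/R1.
P_R1 = (0.2139)² / 1.00 = 0.04577 W

0.0458 W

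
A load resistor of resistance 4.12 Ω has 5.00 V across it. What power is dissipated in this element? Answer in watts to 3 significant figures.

6.07 W

We know the drop across the element and its resistance — P = V²/R, one step.
P = (5.00 V)² / 4.12 Ω = 6.068 W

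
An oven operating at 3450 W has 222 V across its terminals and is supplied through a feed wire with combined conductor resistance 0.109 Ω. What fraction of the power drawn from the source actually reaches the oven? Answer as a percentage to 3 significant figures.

I = P / V = 3450 / 222 = 15.54 A through the feed wire.
P_line = I² R_line = (15.54)² × 0.109 = 26.32 W
P_source = P_load + P_line = 3450 + 26.32 = 3476 W
η = P_load / P_source = 3450 / 3476 = 0.9924

99.2 %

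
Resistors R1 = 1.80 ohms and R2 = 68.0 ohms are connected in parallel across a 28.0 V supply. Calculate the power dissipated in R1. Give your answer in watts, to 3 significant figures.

436 W

Every branch has 28.0 V across it, so for R1 the power is simply V²/R.
P_R1 = V² / R1 = (28.0)² / 1.80 Ω = 435.6 W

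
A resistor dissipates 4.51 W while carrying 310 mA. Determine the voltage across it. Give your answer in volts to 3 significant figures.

14.5 V

The two known quantities fix the third via V = P / I.
V = 4.51 / 0.3100 = 14.55 V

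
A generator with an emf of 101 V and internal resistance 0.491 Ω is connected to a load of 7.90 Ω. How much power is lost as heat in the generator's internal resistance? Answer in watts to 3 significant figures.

71.1 W

Internal loss is I²r, with I set by the total series resistance r+R.
I = ε / (r + R) = 101 / (0.491 + 7.90) = 12.04 A
P_int = I² r = (12.04)² × 0.491 = 71.14 W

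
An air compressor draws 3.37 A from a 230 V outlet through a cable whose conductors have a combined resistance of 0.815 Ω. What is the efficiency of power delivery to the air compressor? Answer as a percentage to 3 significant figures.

The cable carries the full 3.37 A.
P_line = I² R_line = (3.370)² × 0.815 = 9.256 W
P_source = V I = 230 × 3.370 = 775.1 W; P_load = 765.8 W
η = P_load / P_source = 765.8 / 775.1 = 0.9881

98.8 %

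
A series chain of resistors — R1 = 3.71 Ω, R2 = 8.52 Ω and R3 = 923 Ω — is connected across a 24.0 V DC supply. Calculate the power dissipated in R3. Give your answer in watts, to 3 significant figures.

0.608 W

The current is common to all series resistors; compute it, then apply P = I²R for the target.
R_total = 3.71 + 8.52 + 923 = 935.2 Ω
I = V / R_total = 24.0 / 935.2 = 0.02566 A
P_R3 = I² × R3 = (0.02566)² × 923 = 0.6078 W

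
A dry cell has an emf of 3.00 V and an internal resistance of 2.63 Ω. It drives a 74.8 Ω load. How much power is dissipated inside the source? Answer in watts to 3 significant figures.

The source's internal resistance is just another series element carrying I; its dissipation is I²r.
I = ε / (r + R) = 3.00 / (2.63 + 74.8) = 0.03874 A
P_int = I² r = (0.03874)² × 2.63 = 0.003948 W

0.00395 W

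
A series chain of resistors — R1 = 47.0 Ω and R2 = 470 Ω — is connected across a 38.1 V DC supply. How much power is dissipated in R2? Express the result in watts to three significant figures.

2.55 W

Series elements share the same current, so find I first, then use P = I²R.
R_total = 47.0 + 470 = 517.0 Ω
I = V / R_total = 38.1 / 517.0 = 0.07369 A
P_R2 = I² × R2 = (0.07369)² × 470 = 2.553 W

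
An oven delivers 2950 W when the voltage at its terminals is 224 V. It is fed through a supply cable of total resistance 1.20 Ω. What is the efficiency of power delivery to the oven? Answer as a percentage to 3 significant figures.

93.4 %

I = P / V = 2950 / 224 = 13.17 A through the supply cable.
P_line = I² R_line = (13.17)² × 1.20 = 208.1 W
P_source = P_load + P_line = 2950 + 208.1 = 3158 W
η = P_load / P_source = 2950 / 3158 = 0.9341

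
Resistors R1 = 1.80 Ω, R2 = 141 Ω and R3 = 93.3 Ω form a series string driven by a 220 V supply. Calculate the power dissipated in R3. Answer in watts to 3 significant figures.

Since the resistors are in series they all carry the loop current I = V/R_total; the power in any one is I²R.
R_total = 1.80 + 141 + 93.3 = 236.1 Ω
I = V / R_total = 220 / 236.1 = 0.9318 A
P_R3 = I² × R3 = (0.9318)² × 93.3 = 81.01 W

81.0 W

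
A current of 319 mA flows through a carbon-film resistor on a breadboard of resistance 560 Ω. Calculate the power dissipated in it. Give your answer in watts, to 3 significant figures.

57.0 W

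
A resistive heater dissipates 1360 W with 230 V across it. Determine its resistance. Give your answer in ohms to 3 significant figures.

From P = V I = I²R = V²/R, with the two given quantities we get R = V² / P.
R = (230)² / 1360 = 38.90 Ω

38.9 Ω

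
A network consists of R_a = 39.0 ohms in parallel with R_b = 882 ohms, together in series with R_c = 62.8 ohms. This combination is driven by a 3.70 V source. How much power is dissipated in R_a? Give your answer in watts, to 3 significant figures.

Combine R_a and R_b into their parallel equivalent first, reducing the network to two series resistors.
R_p = (39.0×882)/(39.0+882) = 37.35 Ω
R_total = R_p + 62.8 = 37.35 + 62.8 = 100.1 Ω
I = V / R_total = 3.70 / 100.1 = 0.03695 A
Voltage across the parallel pair: V_p = I × R_p = 0.03695 × 37.35 = 1.380 V
Use P = V²/R for R_a with V = V_p.
P_R_a = (1.380)² / 39.0 = 0.04882 W

0.0488 W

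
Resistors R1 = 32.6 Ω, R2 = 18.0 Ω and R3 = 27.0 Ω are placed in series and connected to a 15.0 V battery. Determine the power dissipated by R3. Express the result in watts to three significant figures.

Every series element carries the same I. Get I from the total resistance, then P = I² × R3.
R_total = 32.6 + 18.0 + 27.0 = 77.60 Ω
I = V / R_total = 15.0 / 77.60 = 0.1933 A
P_R3 = I² × R3 = (0.1933)² × 27.0 = 1.009 W

1.01 W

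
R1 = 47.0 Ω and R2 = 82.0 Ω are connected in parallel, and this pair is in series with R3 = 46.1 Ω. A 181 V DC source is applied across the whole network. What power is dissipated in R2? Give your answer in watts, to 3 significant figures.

Reduce the parallel combination to a single R_p; the circuit then becomes R_p in series with the remaining resistor.
R_p = (47.0×82.0)/(47.0+82.0) = 29.88 Ω
R_total = R_p + 46.1 = 29.88 + 46.1 = 75.98 Ω
I = V / R_total = 181 / 75.98 = 2.382 A
Voltage across the parallel pair: V_p = I × R_p = 2.382 × 29.88 = 71.17 V
Use P = V²/R for R2 with V = V_p.
P_R2 = (71.17)² / 82.0 = 61.78 W

61.8 W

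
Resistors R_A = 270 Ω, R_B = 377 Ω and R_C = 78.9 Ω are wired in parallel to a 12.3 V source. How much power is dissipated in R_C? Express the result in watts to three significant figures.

1.92 W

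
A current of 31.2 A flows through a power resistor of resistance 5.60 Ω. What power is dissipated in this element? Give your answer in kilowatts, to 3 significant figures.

The current through and the resistance of the element are both given; use P = I²R.
P = (31.20 A)² × 5.60 Ω = 5451 W

5.45 kW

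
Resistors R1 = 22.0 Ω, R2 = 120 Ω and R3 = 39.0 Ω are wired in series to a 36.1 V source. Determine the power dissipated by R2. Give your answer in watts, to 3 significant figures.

The current is common to all series resistors; compute it, then apply P = I²R for the target.
R_total = 22.0 + 120 + 39.0 = 181.0 Ω
I = V / R_total = 36.1 / 181.0 = 0.1994 A
P_R2 = I² × R2 = (0.1994)² × 120 = 4.774 W

4.77 W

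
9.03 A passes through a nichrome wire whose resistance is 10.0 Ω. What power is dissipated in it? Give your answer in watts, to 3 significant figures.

815 W

Current and resistance are given, so P = I²R is the direct form.
P = (9.030 A)² × 10.0 Ω = 815.4 W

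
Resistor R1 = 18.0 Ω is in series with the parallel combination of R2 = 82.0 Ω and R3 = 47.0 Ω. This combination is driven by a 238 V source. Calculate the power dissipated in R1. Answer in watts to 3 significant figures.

445 W

Replace R2 and R3 with their parallel equivalent so the circuit becomes R1 in series with R_p.
R_p = (82.0×47.0)/(82.0+47.0) = 29.88 Ω
R_total = 18.0 + 29.88 = 47.88 Ω
I = V / R_total = 238 / 47.88 = 4.971 A
R1 is in the main series path, so its power is I²R1.
P_R1 = (4.971)² × 18.0 = 444.8 W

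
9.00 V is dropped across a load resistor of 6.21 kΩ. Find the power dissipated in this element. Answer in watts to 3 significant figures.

0.0130 W

Voltage and resistance are given, so P = V²/R is the one-step route.
P = (9.00 V)² / 6210 Ω = 0.01304 W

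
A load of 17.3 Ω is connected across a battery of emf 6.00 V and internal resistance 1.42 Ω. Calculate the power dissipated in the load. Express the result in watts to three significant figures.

Find the circuit current first, then P = I²R for the load (series elements share I).
I = ε / (r + R) = 6.00 / (1.42 + 17.3) = 0.3205 A
P_load = I² R = (0.3205)² × 17.3 = 1.777 W

1.78 W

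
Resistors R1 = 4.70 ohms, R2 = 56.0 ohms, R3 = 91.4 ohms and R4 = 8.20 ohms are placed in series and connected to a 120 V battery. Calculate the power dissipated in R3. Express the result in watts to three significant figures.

Series elements share the same current, so find I first, then use P = I²R.
R_total = 4.70 + 56.0 + 91.4 + 8.20 = 160.3 Ω
I = V / R_total = 120 / 160.3 = 0.7486 A
P_R3 = I² × R3 = (0.7486)² × 91.4 = 51.22 W

51.2 W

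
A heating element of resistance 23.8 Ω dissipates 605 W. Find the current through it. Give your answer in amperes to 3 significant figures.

5.04 A

From P = V I = I²R = V²/R, with the two given quantities we get I = √(P / R).
I = √(605 / 23.8) = 5.042 A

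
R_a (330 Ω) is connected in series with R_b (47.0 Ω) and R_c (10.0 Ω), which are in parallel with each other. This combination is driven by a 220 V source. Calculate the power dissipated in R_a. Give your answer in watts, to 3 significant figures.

140 W

Reduce the parallel pair to R_p first; the network is then a simple series string.
R_p = (47.0×10.0)/(47.0+10.0) = 8.246 Ω
R_total = 330 + 8.246 = 338.2 Ω
I = V / R_total = 220 / 338.2 = 0.6504 A
R_a is in the main series path, so its power is I²R_a.
P_R_a = (0.6504)² × 330 = 139.6 W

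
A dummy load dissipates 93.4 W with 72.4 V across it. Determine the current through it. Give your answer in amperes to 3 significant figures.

Inverting the appropriate power form: I = P / V.
I = 93.4 / 72.4 = 1.290 A

1.29 A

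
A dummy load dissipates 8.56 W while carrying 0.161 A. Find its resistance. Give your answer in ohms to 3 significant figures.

Inverting the appropriate power form: R = P / I².
R = 8.56 / (0.1610)² = 330.2 Ω

330 Ω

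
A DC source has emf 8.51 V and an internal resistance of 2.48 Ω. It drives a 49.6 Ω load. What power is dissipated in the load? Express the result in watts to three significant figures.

The internal resistance and the load are in series, so the same I flows through both; get I from ε/(r+R), then I²R for the load.
I = ε / (r + R) = 8.51 / (2.48 + 49.6) = 0.1634 A
P_load = I² R = (0.1634)² × 49.6 = 1.324 W

1.32 W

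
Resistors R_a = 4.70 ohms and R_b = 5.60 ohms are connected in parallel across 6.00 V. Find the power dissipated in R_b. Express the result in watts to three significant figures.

6.43 W

Parallel branches share the same voltage; P = V²/R gives the branch power in one step.
P_R_b = V² / R_b = (6.00)² / 5.60 Ω = 6.429 W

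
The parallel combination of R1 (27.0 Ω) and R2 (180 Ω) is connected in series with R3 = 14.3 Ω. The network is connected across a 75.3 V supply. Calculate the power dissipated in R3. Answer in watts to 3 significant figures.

Reduce the parallel combination to a single R_p; the circuit then becomes R_p in series with the remaining resistor.
R_p = (27.0×180)/(27.0+180) = 23.48 Ω
R_total = R_p + 14.3 = 23.48 + 14.3 = 37.78 Ω
I = V / R_total = 75.3 / 37.78 = 1.993 A
R3 carries the full series current, so P = I²R.
P_R3 = (1.993)² × 14.3 = 56.81 W

56.8 W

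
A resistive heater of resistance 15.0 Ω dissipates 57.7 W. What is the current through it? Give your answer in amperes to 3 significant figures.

1.96 A

Rearranging the power relation for the two known quantities gives I = √(P / R).
I = √(57.7 / 15.0) = 1.961 A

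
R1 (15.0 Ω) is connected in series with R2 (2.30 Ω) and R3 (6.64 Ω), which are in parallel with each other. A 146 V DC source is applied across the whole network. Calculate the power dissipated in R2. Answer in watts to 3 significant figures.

Reduce the parallel pair to R_p first; the network is then a simple series string.
R_p = (2.30×6.64)/(2.30+6.64) = 1.708 Ω
R_total = 15.0 + 1.708 = 16.71 Ω
I = V / R_total = 146 / 16.71 = 8.738 A
Voltage across the parallel pair: V_p = I × R_p = 8.738 × 1.708 = 14.93 V
R2 is across V_p, so use P = V²/R for that branch.
P_R2 = (14.93)² / 2.30 = 96.88 W

96.9 W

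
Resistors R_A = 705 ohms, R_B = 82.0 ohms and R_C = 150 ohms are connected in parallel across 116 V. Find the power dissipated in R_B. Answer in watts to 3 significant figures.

164 W

R_B sits directly across the source, so P = V²/R with V = 116 V.
P_R_B = V² / R_B = (116)² / 82.0 Ω = 164.1 W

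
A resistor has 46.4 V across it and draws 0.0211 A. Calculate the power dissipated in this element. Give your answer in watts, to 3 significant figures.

0.979 W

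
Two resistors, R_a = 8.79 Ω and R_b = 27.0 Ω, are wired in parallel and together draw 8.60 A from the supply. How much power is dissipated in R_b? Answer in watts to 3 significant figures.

120 W

We need the common branch voltage; get it from I_total × R_eq, then P = V²/R for the branch.
1/R_eq = 1/8.79 + 1/27.0 ⇒ R_eq = 6.631 Ω
V = I_total × R_eq = 8.600 × 6.631 = 57.03 V
P_R_b = V² / R_b = (57.03)² / 27.0 = 120.5 W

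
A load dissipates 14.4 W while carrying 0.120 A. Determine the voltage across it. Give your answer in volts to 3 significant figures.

120 V

Rearranging the power relation for the two known quantities gives V = P / I.
V = 14.4 / 0.1200 = 120.0 V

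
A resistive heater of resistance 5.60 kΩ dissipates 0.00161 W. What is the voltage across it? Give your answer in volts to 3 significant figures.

3.00 V

Rearranging the power relation for the two known quantities gives V = √(P R).
V = √(0.00161 × 5600) = 3.003 V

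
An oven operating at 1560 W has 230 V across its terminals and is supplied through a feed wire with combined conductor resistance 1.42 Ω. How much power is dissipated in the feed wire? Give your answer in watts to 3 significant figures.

65.3 W

Line loss is just I²R for the cable — we know both I and R_line directly.
I = P / V = 1560 / 230 = 6.783 A through the feed wire.
P_line = I² R_line = (6.783)² × 1.42 = 65.33 W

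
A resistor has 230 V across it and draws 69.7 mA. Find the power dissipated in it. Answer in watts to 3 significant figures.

Both the voltage across and the current through the element are known, so P = V I applies directly.
P = 230 V × 0.06970 A = 16.03 W

16.0 W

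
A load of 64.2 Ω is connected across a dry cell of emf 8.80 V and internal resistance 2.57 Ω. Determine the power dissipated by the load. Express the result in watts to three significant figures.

Find the circuit current first, then P = I²R for the load (series elements share I).
I = ε / (r + R) = 8.80 / (2.57 + 64.2) = 0.1318 A
P_load = I² R = (0.1318)² × 64.2 = 1.115 W

1.12 W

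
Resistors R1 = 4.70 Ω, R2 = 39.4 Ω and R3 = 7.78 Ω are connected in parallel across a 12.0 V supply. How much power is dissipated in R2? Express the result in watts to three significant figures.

Parallel branches share the same voltage; P = V²/R gives the branch power in one step.
P_R2 = V² / R2 = (12.0)² / 39.4 Ω = 3.655 W

3.65 W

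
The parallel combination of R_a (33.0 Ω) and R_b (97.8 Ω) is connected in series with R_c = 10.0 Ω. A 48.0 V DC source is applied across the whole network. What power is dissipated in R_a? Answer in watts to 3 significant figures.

Reduce the parallel combination to a single R_p; the circuit then becomes R_p in series with the remaining resistor.
R_p = (33.0×97.8)/(33.0+97.8) = 24.67 Ω
R_total = R_p + 10.0 = 24.67 + 10.0 = 34.67 Ω
I = V / R_total = 48.0 / 34.67 = 1.384 A
Voltage across the parallel pair: V_p = I × R_p = 1.384 × 24.67 = 34.16 V
R_a sits across V_p; its power is V_p²/R.
P_R_a = (34.16)² / 33.0 = 35.35 W

35.4 W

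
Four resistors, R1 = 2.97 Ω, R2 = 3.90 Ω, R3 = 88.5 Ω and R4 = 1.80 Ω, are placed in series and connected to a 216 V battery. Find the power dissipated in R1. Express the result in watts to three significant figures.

The current is common to all series resistors; compute it, then apply P = I²R for the target.
R_total = 2.97 + 3.90 + 88.5 + 1.80 = 97.17 Ω
I = V / R_total = 216 / 97.17 = 2.223 A
P_R1 = I² × R1 = (2.223)² × 2.97 = 14.68 W

14.7 W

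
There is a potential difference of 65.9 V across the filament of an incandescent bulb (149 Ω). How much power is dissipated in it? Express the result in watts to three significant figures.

We know the drop across the element and its resistance — P = V²/R, one step.
P = (65.9 V)² / 149 Ω = 29.15 W

29.1 W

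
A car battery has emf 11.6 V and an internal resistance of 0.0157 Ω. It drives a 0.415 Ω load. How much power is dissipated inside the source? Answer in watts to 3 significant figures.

Internal loss is I²r, with I set by the total series resistance r+R.
I = ε / (r + R) = 11.6 / (0.0157 + 0.415) = 26.93 A
P_int = I² r = (26.93)² × 0.0157 = 11.39 W

11.4 W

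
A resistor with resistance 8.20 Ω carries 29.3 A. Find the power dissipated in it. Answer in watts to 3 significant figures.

7040 W

With I and R stated, P = I²R applies in one step.
P = (29.30 A)² × 8.20 Ω = 7040 W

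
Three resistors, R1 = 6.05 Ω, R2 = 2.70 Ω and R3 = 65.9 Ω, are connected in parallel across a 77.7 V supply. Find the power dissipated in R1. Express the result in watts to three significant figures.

Parallel branches share the same voltage; P = V²/R gives the branch power in one step.
P_R1 = V² / R1 = (77.7)² / 6.05 Ω = 997.9 W

998 W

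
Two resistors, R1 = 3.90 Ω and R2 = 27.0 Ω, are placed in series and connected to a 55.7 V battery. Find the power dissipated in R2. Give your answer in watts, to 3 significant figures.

87.7 W

In a series string the same current flows through every resistor — find that current, then P = I²R for the one we want.
R_total = 3.90 + 27.0 = 30.90 Ω
I = V / R_total = 55.7 / 30.90 = 1.803 A
P_R2 = I² × R2 = (1.803)² × 27.0 = 87.73 W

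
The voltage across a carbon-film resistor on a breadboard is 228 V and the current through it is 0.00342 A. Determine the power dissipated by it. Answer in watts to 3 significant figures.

V and I are known directly — P = V I, no intermediate step needed.
P = 228 V × 0.003420 A = 0.7798 W

0.780 W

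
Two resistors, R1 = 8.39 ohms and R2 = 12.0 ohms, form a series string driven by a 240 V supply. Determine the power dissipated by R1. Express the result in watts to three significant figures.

Every series element carries the same I. Get I from the total resistance, then P = I² × R1.
R_total = 8.39 + 12.0 = 20.39 Ω
I = V / R_total = 240 / 20.39 = 11.77 A
P_R1 = I² × R1 = (11.77)² × 8.39 = 1162 W

1160 W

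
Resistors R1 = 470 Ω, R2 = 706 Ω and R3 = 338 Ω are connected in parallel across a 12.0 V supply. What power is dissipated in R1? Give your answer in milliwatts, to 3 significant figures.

The supply voltage appears across each parallel branch — just use P = V²/R1.
P_R1 = V² / R1 = (12.0)² / 470 Ω = 0.3064 W

306 mW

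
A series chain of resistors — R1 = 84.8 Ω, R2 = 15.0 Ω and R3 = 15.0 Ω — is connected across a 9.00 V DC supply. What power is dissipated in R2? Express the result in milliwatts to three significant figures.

Every series element carries the same I. Get I from the total resistance, then P = I² × R2.
R_total = 84.8 + 15.0 + 15.0 = 114.8 Ω
I = V / R_total = 9.00 / 114.8 = 0.07840 A
P_R2 = I² × R2 = (0.07840)² × 15.0 = 0.09219 W

92.2 mW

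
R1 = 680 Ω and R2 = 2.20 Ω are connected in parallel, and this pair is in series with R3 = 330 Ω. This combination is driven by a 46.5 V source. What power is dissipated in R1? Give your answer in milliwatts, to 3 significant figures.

Reduce the parallel combination to a single R_p; the circuit then becomes R_p in series with the remaining resistor.
R_p = (680×2.20)/(680+2.20) = 2.193 Ω
R_total = R_p + 330 = 2.193 + 330 = 332.2 Ω
I = V / R_total = 46.5 / 332.2 = 0.1400 A
Voltage across the parallel pair: V_p = I × R_p = 0.1400 × 2.193 = 0.3070 V
Use P = V²/R for R1 with V = V_p.
P_R1 = (0.3070)² / 680 = 0.0001386 W

0.139 mW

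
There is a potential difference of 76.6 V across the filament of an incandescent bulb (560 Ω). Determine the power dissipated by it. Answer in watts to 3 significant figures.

10.5 W

With V across and R both known, P = V²/R gives the dissipation directly.
P = (76.6 V)² / 560 Ω = 10.48 W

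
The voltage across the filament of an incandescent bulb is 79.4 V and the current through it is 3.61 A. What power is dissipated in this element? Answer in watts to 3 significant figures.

Both the voltage across and the current through the element are known, so P = V I applies directly.
P = 79.4 V × 3.610 A = 286.6 W

287 W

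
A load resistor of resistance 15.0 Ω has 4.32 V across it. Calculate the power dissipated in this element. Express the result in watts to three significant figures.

1.24 W

We know the drop across the element and its resistance — P = V²/R, one step.
P = (4.32 V)² / 15.0 Ω = 1.244 W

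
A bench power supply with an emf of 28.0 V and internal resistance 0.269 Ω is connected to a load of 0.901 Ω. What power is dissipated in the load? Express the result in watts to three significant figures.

With r and R in series, I = ε/(r+R); the load dissipates I²R.
I = ε / (r + R) = 28.0 / (0.269 + 0.901) = 23.93 A
P_load = I² R = (23.93)² × 0.901 = 516.0 W

516 W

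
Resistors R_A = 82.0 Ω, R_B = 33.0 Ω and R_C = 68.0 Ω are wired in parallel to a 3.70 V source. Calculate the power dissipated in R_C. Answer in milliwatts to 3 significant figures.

R_C sits directly across the source, so P = V²/R with V = 3.70 V.
P_R_C = V² / R_C = (3.70)² / 68.0 Ω = 0.2013 W

201 mW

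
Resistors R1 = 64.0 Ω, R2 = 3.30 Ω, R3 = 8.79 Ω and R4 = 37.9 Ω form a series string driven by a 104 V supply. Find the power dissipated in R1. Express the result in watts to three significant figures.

Every series element carries the same I. Get I from the total resistance, then P = I² × R1.
R_total = 64.0 + 3.30 + 8.79 + 37.9 = 114.0 Ω
I = V / R_total = 104 / 114.0 = 0.9124 A
P_R1 = I² × R1 = (0.9124)² × 64.0 = 53.27 W

53.3 W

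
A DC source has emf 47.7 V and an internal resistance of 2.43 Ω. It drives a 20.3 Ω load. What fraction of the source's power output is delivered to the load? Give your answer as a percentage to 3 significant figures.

89.3 %

Efficiency is P_load / P_total. With a series r and R sharing the same I, P = I²R for each, so η = R/(R+r).
η = R / (R + r) = 20.3 / (20.3 + 2.43) = 0.8931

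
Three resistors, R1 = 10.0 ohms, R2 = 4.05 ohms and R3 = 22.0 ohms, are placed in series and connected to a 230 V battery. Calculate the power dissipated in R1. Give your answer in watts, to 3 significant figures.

407 W

In a series string the same current flows through every resistor — find that current, then P = I²R for the one we want.
R_total = 10.0 + 4.05 + 22.0 = 36.05 Ω
I = V / R_total = 230 / 36.05 = 6.380 A
P_R1 = I² × R1 = (6.380)² × 10.0 = 407.0 W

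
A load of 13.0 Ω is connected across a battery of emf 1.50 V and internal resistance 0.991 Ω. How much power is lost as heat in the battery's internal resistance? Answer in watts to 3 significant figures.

r is in series with the load, so it carries the full circuit current — the loss in it is I²r.
I = ε / (r + R) = 1.50 / (0.991 + 13.0) = 0.1072 A
P_int = I² r = (0.1072)² × 0.991 = 0.01139 W

0.0114 W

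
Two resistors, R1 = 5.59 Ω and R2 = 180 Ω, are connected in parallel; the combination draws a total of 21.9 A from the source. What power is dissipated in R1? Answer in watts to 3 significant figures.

The branches share the same voltage, but only the total current is given — find V from the equivalent resistance first.
1/R_eq = 1/5.59 + 1/180 ⇒ R_eq = 5.422 Ω
V = I_total × R_eq = 21.90 × 5.422 = 118.7 V
P_R1 = V² / R1 = (118.7)² / 5.59 = 2522 W

2520 W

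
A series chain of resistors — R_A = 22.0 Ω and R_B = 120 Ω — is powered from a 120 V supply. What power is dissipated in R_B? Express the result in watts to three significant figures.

85.7 W

Series elements share the same current, so find I first, then use P = I²R.
R_total = 22.0 + 120 = 142.0 Ω
I = V / R_total = 120 / 142.0 = 0.8451 A
P_R_B = I² × R_B = (0.8451)² × 120 = 85.70 W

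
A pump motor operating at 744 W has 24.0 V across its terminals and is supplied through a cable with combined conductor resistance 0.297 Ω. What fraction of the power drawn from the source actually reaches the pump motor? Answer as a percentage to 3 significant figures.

72.3 %

I = P / V = 744 / 24.0 = 31.00 A through the cable.
P_line = I² R_line = (31.00)² × 0.297 = 285.4 W
P_source = P_load + P_line = 744.0 + 285.4 = 1029 W
η = P_load / P_source = 744.0 / 1029 = 0.7227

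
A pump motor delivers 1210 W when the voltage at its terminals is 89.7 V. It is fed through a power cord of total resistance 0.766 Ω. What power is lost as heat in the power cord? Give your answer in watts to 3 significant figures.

The power cord is a series resistance carrying the load current; its dissipation is I²R_line.
I = P / V = 1210 / 89.7 = 13.49 A through the power cord.
P_line = I² R_line = (13.49)² × 0.766 = 139.4 W

139 W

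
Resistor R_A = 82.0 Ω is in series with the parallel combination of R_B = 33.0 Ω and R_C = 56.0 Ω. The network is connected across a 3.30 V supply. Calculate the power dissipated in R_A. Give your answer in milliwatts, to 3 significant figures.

84.6 mW

First combine the parallel branches into one equivalent R_p, then R_A + R_p is a series pair.
R_p = (33.0×56.0)/(33.0+56.0) = 20.76 Ω
R_total = 82.0 + 20.76 = 102.8 Ω
I = V / R_total = 3.30 / 102.8 = 0.03211 A
All the current flows through R_A; use P = I²R.
P_R_A = (0.03211)² × 82.0 = 0.08456 W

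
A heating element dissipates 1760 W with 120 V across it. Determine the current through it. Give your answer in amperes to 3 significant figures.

The two known quantities fix the third via I = P / V.
I = 1760 / 120 = 14.67 A

14.7 A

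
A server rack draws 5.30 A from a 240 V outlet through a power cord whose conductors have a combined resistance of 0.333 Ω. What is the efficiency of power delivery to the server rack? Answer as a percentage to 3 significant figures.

The power cord carries the full 5.30 A.
P_line = I² R_line = (5.300)² × 0.333 = 9.354 W
P_source = V I = 240 × 5.300 = 1272 W; P_load = 1263 W
η = P_load / P_source = 1263 / 1272 = 0.9926

99.3 %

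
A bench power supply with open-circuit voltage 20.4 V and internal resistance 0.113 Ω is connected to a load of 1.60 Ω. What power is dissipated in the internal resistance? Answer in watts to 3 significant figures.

Internal loss is I²r, with I set by the total series resistance r+R.
I = ε / (r + R) = 20.4 / (0.113 + 1.60) = 11.91 A
P_int = I² r = (11.91)² × 0.113 = 16.03 W

16.0 W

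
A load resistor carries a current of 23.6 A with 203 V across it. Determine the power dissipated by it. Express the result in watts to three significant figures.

4790 W

Since both terminal voltage and current are stated, P = V I gives the power in one step.
P = 203 V × 23.60 A = 4791 W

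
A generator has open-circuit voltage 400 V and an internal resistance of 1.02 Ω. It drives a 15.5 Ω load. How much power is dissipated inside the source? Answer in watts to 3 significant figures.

598 W

r is in series with the load, so it carries the full circuit current — the loss in it is I²r.
I = ε / (r + R) = 400 / (1.02 + 15.5) = 24.21 A
P_int = I² r = (24.21)² × 1.02 = 598.0 W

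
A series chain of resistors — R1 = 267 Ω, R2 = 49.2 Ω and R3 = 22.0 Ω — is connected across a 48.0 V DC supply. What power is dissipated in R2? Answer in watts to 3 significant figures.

Every series element carries the same I. Get I from the total resistance, then P = I² × R2.
R_total = 267 + 49.2 + 22.0 = 338.2 Ω
I = V / R_total = 48.0 / 338.2 = 0.1419 A
P_R2 = I² × R2 = (0.1419)² × 49.2 = 0.9911 W

0.991 W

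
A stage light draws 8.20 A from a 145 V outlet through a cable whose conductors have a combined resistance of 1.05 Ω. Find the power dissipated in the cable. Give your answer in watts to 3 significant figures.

Only the current and the line resistance are needed for the I²R loss.
The cable carries the full 8.20 A.
P_line = I² R_line = (8.200)² × 1.05 = 70.60 W

70.6 W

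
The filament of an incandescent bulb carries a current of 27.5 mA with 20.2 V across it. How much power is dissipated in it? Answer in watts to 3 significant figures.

0.555 W

V and I are known directly — P = V I, no intermediate step needed.
P = 20.2 V × 0.02750 A = 0.5555 W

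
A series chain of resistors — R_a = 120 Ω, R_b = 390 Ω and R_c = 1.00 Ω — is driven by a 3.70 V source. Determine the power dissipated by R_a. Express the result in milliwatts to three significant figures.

6.29 mW

Since the resistors are in series they all carry the loop current I = V/R_total; the power in any one is I²R.
R_total = 120 + 390 + 1.00 = 511.0 Ω
I = V / R_total = 3.70 / 511.0 = 0.007241 A
P_R_a = I² × R_a = (0.007241)² × 120 = 0.006291 W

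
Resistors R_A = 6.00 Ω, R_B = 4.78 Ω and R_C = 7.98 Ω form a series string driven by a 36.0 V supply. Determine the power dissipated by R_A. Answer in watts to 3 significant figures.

22.1 W

Since the resistors are in series they all carry the loop current I = V/R_total; the power in any one is I²R.
R_total = 6.00 + 4.78 + 7.98 = 18.76 Ω
I = V / R_total = 36.0 / 18.76 = 1.919 A
P_R_A = I² × R_A = (1.919)² × 6.00 = 22.09 W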